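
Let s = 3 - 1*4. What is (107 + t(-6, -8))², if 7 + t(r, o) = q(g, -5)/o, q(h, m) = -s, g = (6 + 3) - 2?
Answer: 638401/64 ≈ 9975.0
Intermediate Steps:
s = -1 (s = 3 - 4 = -1)
g = 7 (g = 9 - 2 = 7)
q(h, m) = 1 (q(h, m) = -1*(-1) = 1)
t(r, o) = -7 + 1/o
(107 + t(-6, -8))² = (107 + (-7 + 1/(-8)))² = (107 + (-7 - ⅛))² = (107 - 57/8)² = (799/8)² = 638401/64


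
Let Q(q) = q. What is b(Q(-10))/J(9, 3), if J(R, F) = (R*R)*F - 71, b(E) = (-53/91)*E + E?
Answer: -95/3913 ≈ -0.024278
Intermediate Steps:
b(E) = 38*E/91 (b(E) = (-53*1/91)*E + E = -53*E/91 + E = 38*E/91)
J(R, F) = -71 + F*R² (J(R, F) = R²*F - 71 = F*R² - 71 = -71 + F*R²)
b(Q(-10))/J(9, 3) = ((38/91)*(-10))/(-71 + 3*9²) = -380/(91*(-71 + 3*81)) = -380/(91*(-71 + 243)) = -380/91/172 = -380/91*1/172 = -95/3913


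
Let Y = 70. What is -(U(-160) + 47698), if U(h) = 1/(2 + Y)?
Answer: -3434257/72 ≈ -47698.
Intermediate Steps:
U(h) = 1/72 (U(h) = 1/(2 + 70) = 1/72)
-(U(-160) + 47698) = -(1/72 + 47698) = -1*3434257/72 = -3434257/72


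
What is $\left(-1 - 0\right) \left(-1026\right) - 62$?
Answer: $964$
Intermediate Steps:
$\left(-1 - 0\right) \left(-1026\right) - 62 = \left(-1 + 0\right) \left(-1026\right) - 62 = \left(-1\right) \left(-1026\right) - 62 = 1026 - 62 = 964$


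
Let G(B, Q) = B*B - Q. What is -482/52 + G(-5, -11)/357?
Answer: -28367/3094 ≈ -9.1684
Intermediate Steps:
G(B, Q) = B**2 - Q
-482/52 + G(-5, -11)/357 = -482/52 + ((-5)**2 - 1*(-11))/357 = -482*1/52 + (25 + 11)*(1/357) = -241/26 + 36*(1/357) = -241/26 + 12/119 = -28367/3094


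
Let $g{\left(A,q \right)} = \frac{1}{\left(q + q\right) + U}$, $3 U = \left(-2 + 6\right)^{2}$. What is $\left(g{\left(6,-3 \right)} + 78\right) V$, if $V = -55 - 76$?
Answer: $- \frac{20043}{2} \approx -10022.0$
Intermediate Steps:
$U = \frac{16}{3}$ ($U = \frac{\left(-2 + 6\right)^{2}}{3} = \frac{4^{2}}{3} = \frac{1}{3} \cdot 16 = \frac{16}{3} \approx 5.3333$)
$V = -131$ ($V = -55 - 76 = -131$)
$g{\left(A,q \right)} = \frac{1}{\frac{16}{3} + 2 q}$ ($g{\left(A,q \right)} = \frac{1}{\left(q + q\right) + \frac{16}{3}} = \frac{1}{2 q + \frac{16}{3}} = \frac{1}{\frac{16}{3} + 2 q}$)
$\left(g{\left(6,-3 \right)} + 78\right) V = \left(\frac{3}{2 \left(8 + 3 \left(-3\right)\right)} + 78\right) \left(-131\right) = \left(\frac{3}{2 \left(8 - 9\right)} + 78\right) \left(-131\right) = \left(\frac{3}{2 \left(-1\right)} + 78\right) \left(-131\right) = \left(\frac{3}{2} \left(-1\right) + 78\right) \left(-131\right) = \left(- \frac{3}{2} + 78\right) \left(-131\right) = \frac{153}{2} \left(-131\right) = - \frac{20043}{2}$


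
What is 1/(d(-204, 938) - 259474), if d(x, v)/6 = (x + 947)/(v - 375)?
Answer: -563/146079404 ≈ -3.8541e-6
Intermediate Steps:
d(x, v) = 6*(947 + x)/(-375 + v) (d(x, v) = 6*((x + 947)/(v - 375)) = 6*((947 + x)/(-375 + v)) = 6*(947 + x)/(-375 + v))
1/(d(-204, 938) - 259474) = 1/(6*(947 - 204)/(-375 + 938) - 259474) = 1/(6*743/563 - 259474) = 1/(6*(1/563)*743 - 259474) = 1/(4458/563 - 259474) = 1/(-146079404/563) = -563/146079404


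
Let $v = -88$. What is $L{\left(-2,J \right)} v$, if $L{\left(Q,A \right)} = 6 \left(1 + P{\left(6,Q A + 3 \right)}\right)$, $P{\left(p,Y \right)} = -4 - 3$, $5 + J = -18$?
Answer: $3168$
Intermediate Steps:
$J = -23$ ($J = -5 - 18 = -23$)
$P{\left(p,Y \right)} = -7$
$L{\left(Q,A \right)} = -36$ ($L{\left(Q,A \right)} = 6 \left(1 - 7\right) = 6 \left(-6\right) = -36$)
$L{\left(-2,J \right)} v = \left(-36\right) \left(-88\right) = 3168$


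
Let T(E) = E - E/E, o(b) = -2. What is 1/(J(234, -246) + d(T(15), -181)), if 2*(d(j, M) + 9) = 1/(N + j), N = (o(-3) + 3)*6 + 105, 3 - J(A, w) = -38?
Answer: 250/8001 ≈ 0.031246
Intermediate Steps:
J(A, w) = 41 (J(A, w) = 3 - 1*(-38) = 3 + 38 = 41)
T(E) = -1 + E (T(E) = E - 1*1 = E - 1 = -1 + E)
N = 111 (N = (-2 + 3)*6 + 105 = 1*6 + 105 = 6 + 105 = 111)
d(j, M) = -9 + 1/(2*(111 + j))
1/(J(234, -246) + d(T(15), -181)) = 1/(41 + (-1997 - 18*(-1 + 15))/(2*(111 + (-1 + 15)))) = 1/(41 + (-1997 - 18*14)/(2*(111 + 14))) = 1/(41 + (½)*(-1997 - 252)/125) = 1/(41 + (½)*(1/125)*(-2249)) = 1/(41 - 2249/250) = 1/(8001/250) = 250/8001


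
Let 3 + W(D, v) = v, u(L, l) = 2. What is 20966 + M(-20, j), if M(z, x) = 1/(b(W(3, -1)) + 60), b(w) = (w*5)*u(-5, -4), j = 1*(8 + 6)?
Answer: 419321/20 ≈ 20966.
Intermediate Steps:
W(D, v) = -3 + v
j = 14 (j = 1*14 = 14)
b(w) = 10*w (b(w) = (w*5)*2 = (5*w)*2 = 10*w)
M(z, x) = 1/20 (M(z, x) = 1/(10*(-3 - 1) + 60) = 1/(10*(-4) + 60) = 1/(-40 + 60) = 1/20)
20966 + M(-20, j) = 20966 + 1/20 = 419321/20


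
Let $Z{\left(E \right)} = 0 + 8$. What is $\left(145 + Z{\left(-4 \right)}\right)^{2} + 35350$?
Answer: $58759$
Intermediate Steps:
$Z{\left(E \right)} = 8$
$\left(145 + Z{\left(-4 \right)}\right)^{2} + 35350 = \left(145 + 8\right)^{2} + 35350 = 153^{2} + 35350 = 23409 + 35350 = 58759$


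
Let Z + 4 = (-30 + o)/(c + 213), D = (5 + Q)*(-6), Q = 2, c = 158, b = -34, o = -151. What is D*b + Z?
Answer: 528123/371 ≈ 1423.5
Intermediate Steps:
D = -42 (D = (5 + 2)*(-6) = 7*(-6) = -42)
Z = -1665/371 (Z = -4 + (-30 - 151)/(158 + 213) = -4 - 181/371 = -1665/371 ≈ -4.4879)
D*b + Z = -42*(-34) - 1665/371 = 1428 - 1665/371 = 528123/371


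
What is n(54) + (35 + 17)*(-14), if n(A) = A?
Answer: -674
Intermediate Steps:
n(54) + (35 + 17)*(-14) = 54 + (35 + 17)*(-14) = 54 + 52*(-14) = 54 - 728 = -674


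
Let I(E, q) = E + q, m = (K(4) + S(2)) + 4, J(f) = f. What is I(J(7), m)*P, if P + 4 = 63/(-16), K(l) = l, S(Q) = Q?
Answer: -2159/16 ≈ -134.94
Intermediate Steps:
m = 10 (m = (4 + 2) + 4 = 6 + 4 = 10)
P = -127/16 (P = -4 + 63/(-16) = -4 + 63*(-1/16) = -4 - 63/16 = -127/16 ≈ -7.9375)
I(J(7), m)*P = (7 + 10)*(-127/16) = 17*(-127/16) = -2159/16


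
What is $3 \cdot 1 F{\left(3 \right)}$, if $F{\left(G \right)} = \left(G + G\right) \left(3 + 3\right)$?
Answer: $108$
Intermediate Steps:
$F{\left(G \right)} = 12 G$ ($F{\left(G \right)} = 2 G 6 = 12 G$)
$3 \cdot 1 F{\left(3 \right)} = 3 \cdot 1 \cdot 12 \cdot 3 = 3 \cdot 36 = 108$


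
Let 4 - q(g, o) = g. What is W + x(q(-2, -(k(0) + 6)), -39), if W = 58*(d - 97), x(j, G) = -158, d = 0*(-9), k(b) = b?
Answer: -5784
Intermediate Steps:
d = 0
q(g, o) = 4 - g
W = -5626 (W = 58*(0 - 97) = 58*(-97) = -5626)
W + x(q(-2, -(k(0) + 6)), -39) = -5626 - 158 = -5784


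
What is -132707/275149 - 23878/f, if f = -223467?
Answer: -23085627347/61486721583 ≈ -0.37546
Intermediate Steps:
-132707/275149 - 23878/f = -132707/275149 - 23878/(-223467) = -132707*1/275149 - 23878*(-1/223467) = -132707/275149 + 23878/223467 = -23085627347/61486721583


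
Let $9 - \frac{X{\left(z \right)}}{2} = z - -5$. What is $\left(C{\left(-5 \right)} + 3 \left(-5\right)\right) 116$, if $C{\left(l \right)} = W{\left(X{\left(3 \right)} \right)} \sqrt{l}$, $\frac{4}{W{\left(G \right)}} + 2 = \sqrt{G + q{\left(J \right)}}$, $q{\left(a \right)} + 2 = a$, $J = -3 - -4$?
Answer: $-1740 - 464 i \sqrt{5} \approx -1740.0 - 1037.5 i$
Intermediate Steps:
$X{\left(z \right)} = 8 - 2 z$ ($X{\left(z \right)} = 18 - 2 \left(z - -5\right) = 18 - 2 \left(z + 5\right) = 18 - 2 \left(5 + z\right) = 18 - \left(10 + 2 z\right) = 8 - 2 z$)
$J = 1$ ($J = -3 + 4 = 1$)
$q{\left(a \right)} = -2 + a$
$W{\left(G \right)} = \frac{4}{-2 + \sqrt{-1 + G}}$ ($W{\left(G \right)} = \frac{4}{-2 + \sqrt{G + \left(-2 + 1\right)}} = \frac{4}{-2 + \sqrt{G - 1}} = \frac{4}{-2 + \sqrt{-1 + G}}$)
$C{\left(l \right)} = - 4 \sqrt{l}$ ($C{\left(l \right)} = \frac{4}{-2 + \sqrt{-1 + \left(8 - 6\right)}} \sqrt{l} = \frac{4}{-2 + \sqrt{-1 + 2}} \sqrt{l} = \frac{4}{-2 + \sqrt{1}} \sqrt{l} = \frac{4}{-2 + 1} \sqrt{l} = \frac{4}{-1} \sqrt{l} = 4 \left(-1\right) \sqrt{l} = - 4 \sqrt{l}$)
$\left(C{\left(-5 \right)} + 3 \left(-5\right)\right) 116 = \left(- 4 \sqrt{-5} + 3 \left(-5\right)\right) 116 = \left(- 4 i \sqrt{5} - 15\right) 116 = \left(-15 - 4 i \sqrt{5}\right) 116 = -1740 - 464 i \sqrt{5}$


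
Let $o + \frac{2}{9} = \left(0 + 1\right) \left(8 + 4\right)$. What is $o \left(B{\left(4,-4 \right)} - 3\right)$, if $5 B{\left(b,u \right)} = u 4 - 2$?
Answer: $- \frac{1166}{15} \approx -77.733$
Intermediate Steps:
$B{\left(b,u \right)} = - \frac{2}{5} + \frac{4 u}{5}$ ($B{\left(b,u \right)} = \frac{u 4 - 2}{5} = \frac{4 u - 2}{5} = \frac{-2 + 4 u}{5} = - \frac{2}{5} + \frac{4 u}{5}$)
$o = \frac{106}{9}$ ($o = - \frac{2}{9} + \left(0 + 1\right) \left(8 + 4\right) = - \frac{2}{9} + 1 \cdot 12 = - \frac{2}{9} + 12 = \frac{106}{9} \approx 11.778$)
$o \left(B{\left(4,-4 \right)} - 3\right) = \frac{106 \left(\left(- \frac{2}{5} + \frac{4}{5} \left(-4\right)\right) - 3\right)}{9} = \frac{106 \left(\left(- \frac{2}{5} - \frac{16}{5}\right) - 3\right)}{9} = \frac{106 \left(- \frac{18}{5} - 3\right)}{9} = \frac{106}{9} \left(- \frac{33}{5}\right) = - \frac{1166}{15}$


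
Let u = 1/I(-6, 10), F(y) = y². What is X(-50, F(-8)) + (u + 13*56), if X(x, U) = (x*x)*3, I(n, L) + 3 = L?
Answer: 57597/7 ≈ 8228.1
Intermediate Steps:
I(n, L) = -3 + L
X(x, U) = 3*x² (X(x, U) = x²*3 = 3*x²)
u = ⅐ (u = 1/(-3 + 10) = 1/7 = ⅐ ≈ 0.14286)
X(-50, F(-8)) + (u + 13*56) = 3*(-50)² + (⅐ + 13*56) = 3*2500 + (⅐ + 728) = 7500 + 5097/7 = 57597/7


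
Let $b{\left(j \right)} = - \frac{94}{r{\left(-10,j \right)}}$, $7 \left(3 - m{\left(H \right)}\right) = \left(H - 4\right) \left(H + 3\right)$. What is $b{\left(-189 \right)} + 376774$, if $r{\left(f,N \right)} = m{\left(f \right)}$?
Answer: $\frac{4144608}{11} \approx 3.7678 \cdot 10^{5}$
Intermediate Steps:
$m{\left(H \right)} = 3 - \frac{\left(-4 + H\right) \left(3 + H\right)}{7}$ ($m{\left(H \right)} = 3 - \frac{\left(H - 4\right) \left(H + 3\right)}{7} = 3 - \frac{\left(-4 + H\right) \left(3 + H\right)}{7}$)
$r{\left(f,N \right)} = \frac{33}{7} - \frac{f^{2}}{7} + \frac{f}{7}$
$b{\left(j \right)} = \frac{94}{11}$ ($b{\left(j \right)} = - \frac{94}{\frac{33}{7} - \frac{\left(-10\right)^{2}}{7} + \frac{1}{7} \left(-10\right)} = - \frac{94}{\frac{33}{7} - \frac{100}{7} - \frac{10}{7}} = - \frac{94}{-11} = \left(-94\right) \left(- \frac{1}{11}\right) = \frac{94}{11}$)
$b{\left(-189 \right)} + 376774 = \frac{94}{11} + 376774 = \frac{4144608}{11}$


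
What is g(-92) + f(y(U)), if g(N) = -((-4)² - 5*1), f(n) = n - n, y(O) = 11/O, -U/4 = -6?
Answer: -11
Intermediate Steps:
U = 24 (U = -4*(-6) = 24)
f(n) = 0
g(N) = -11 (g(N) = -(16 - 5) = -1*11 = -11)
g(-92) + f(y(U)) = -11 + 0 = -11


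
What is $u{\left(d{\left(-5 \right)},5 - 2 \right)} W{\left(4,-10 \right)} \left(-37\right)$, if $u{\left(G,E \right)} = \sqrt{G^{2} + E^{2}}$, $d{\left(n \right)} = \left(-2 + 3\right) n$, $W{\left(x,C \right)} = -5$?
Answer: $185 \sqrt{34} \approx 1078.7$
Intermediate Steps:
$d{\left(n \right)} = n$ ($d{\left(n \right)} = 1 n = n$)
$u{\left(G,E \right)} = \sqrt{E^{2} + G^{2}}$
$u{\left(d{\left(-5 \right)},5 - 2 \right)} W{\left(4,-10 \right)} \left(-37\right) = \sqrt{\left(5 - 2\right)^{2} + \left(-5\right)^{2}} \left(-5\right) \left(-37\right) = \sqrt{\left(5 - 2\right)^{2} + 25} \left(-5\right) \left(-37\right) = \sqrt{3^{2} + 25} \left(-5\right) \left(-37\right) = \sqrt{9 + 25} \left(-5\right) \left(-37\right) = \sqrt{34} \left(-5\right) \left(-37\right) = - 5 \sqrt{34} \left(-37\right) = 185 \sqrt{34}$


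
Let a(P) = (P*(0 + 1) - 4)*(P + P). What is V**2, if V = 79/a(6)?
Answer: 6241/576 ≈ 10.835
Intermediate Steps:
a(P) = 2*P*(-4 + P) (a(P) = (P*1 - 4)*(2*P) = (P - 4)*(2*P) = (-4 + P)*(2*P) = 2*P*(-4 + P))
V = 79/24 (V = 79/((2*6*(-4 + 6))) = 79/((2*6*2)) = 79/24 ≈ 3.2917)
V**2 = (79/24)**2 = 6241/576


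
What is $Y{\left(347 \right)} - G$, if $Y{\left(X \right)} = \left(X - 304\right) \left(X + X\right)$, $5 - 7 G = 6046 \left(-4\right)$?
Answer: $\frac{184705}{7} \approx 26386.0$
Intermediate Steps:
$G = \frac{24189}{7}$ ($G = \frac{5}{7} - \frac{6046 \left(-4\right)}{7} = \frac{5}{7} - - \frac{24184}{7} = \frac{5}{7} + \frac{24184}{7} = \frac{24189}{7} \approx 3455.6$)
$Y{\left(X \right)} = 2 X \left(-304 + X\right)$ ($Y{\left(X \right)} = \left(-304 + X\right) 2 X = 2 X \left(-304 + X\right)$)
$Y{\left(347 \right)} - G = 2 \cdot 347 \left(-304 + 347\right) - \frac{24189}{7} = 2 \cdot 347 \cdot 43 - \frac{24189}{7} = 29842 - \frac{24189}{7} = \frac{184705}{7}$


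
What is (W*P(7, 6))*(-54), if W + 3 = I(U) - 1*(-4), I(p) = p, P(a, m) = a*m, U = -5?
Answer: 9072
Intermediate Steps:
W = -4 (W = -3 + (-5 - 1*(-4)) = -3 + (-5 + 4) = -3 - 1 = -4)
(W*P(7, 6))*(-54) = -28*6*(-54) = -4*42*(-54) = -168*(-54) = 9072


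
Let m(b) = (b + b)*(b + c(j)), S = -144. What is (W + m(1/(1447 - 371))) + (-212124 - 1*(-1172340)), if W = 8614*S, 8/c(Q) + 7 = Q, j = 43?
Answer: -1459839756239/5209992 ≈ -2.8020e+5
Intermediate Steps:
c(Q) = 8/(-7 + Q)
m(b) = 2*b*(2/9 + b) (m(b) = (b + b)*(b + 8/(-7 + 43)) = (2*b)*(b + 8/36) = (2*b)*(b + 8*(1/36)) = (2*b)*(b + 2/9) = (2*b)*(2/9 + b) = 2*b*(2/9 + b))
W = -1240416 (W = 8614*(-144) = -1240416)
(W + m(1/(1447 - 371))) + (-212124 - 1*(-1172340)) = (-1240416 + 2*(2 + 9/(1447 - 371))/(9*(1447 - 371))) + (-212124 - 1*(-1172340)) = (-1240416 + (2/9)*(2 + 9/1076)/1076) + (-212124 + 1172340) = (-1240416 + (2/9)*(1/1076)*(2 + 9*(1/1076))) + 960216 = (-1240416 + (2/9)*(1/1076)*(2 + 9/1076)) + 960216 = (-1240416 + (2/9)*(1/1076)*(2161/1076)) + 960216 = (-1240416 + 2161/5209992) + 960216 = -6462557434511/5209992 + 960216 = -1459839756239/5209992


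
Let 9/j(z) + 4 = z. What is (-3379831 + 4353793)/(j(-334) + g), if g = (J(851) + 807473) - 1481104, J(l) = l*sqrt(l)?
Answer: -74954462712329772/51771092649613925 - 94690186833528*sqrt(851)/51771092649613925 ≈ -1.5012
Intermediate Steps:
J(l) = l**(3/2)
j(z) = 9/(-4 + z)
g = -673631 + 851*sqrt(851) (g = (851**(3/2) + 807473) - 1481104 = (851*sqrt(851) + 807473) - 1481104 = (807473 + 851*sqrt(851)) - 1481104 = -673631 + 851*sqrt(851) ≈ -6.4881e+5)
(-3379831 + 4353793)/(j(-334) + g) = (-3379831 + 4353793)/(9/(-4 - 334) + (-673631 + 851*sqrt(851))) = 973962/(9/(-338) + (-673631 + 851*sqrt(851))) = 973962/(9*(-1/338) + (-673631 + 851*sqrt(851))) = 973962/(-9/338 + (-673631 + 851*sqrt(851))) = 973962/(-227687287/338 + 851*sqrt(851))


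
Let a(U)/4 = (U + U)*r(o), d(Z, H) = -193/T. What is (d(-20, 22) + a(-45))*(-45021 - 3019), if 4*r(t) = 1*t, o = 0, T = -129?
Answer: -9271720/129 ≈ -71874.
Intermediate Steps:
r(t) = t/4 (r(t) = (1*t)/4 = t/4)
d(Z, H) = 193/129 (d(Z, H) = -193/(-129) = -193*(-1/129) = 193/129)
a(U) = 0 (a(U) = 4*((U + U)*((1/4)*0)) = 4*((2*U)*0) = 4*0 = 0)
(d(-20, 22) + a(-45))*(-45021 - 3019) = (193/129 + 0)*(-45021 - 3019) = (193/129)*(-48040) = -9271720/129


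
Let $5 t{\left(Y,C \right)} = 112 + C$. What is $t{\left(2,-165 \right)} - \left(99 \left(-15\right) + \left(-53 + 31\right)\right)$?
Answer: $\frac{7482}{5} \approx 1496.4$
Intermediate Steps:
$t{\left(Y,C \right)} = \frac{112}{5} + \frac{C}{5}$ ($t{\left(Y,C \right)} = \frac{112 + C}{5} = \frac{112}{5} + \frac{C}{5}$)
$t{\left(2,-165 \right)} - \left(99 \left(-15\right) + \left(-53 + 31\right)\right) = \left(\frac{112}{5} + \frac{1}{5} \left(-165\right)\right) - \left(99 \left(-15\right) + \left(-53 + 31\right)\right) = \left(\frac{112}{5} - 33\right) - \left(-1485 - 22\right) = - \frac{53}{5} - -1507 = - \frac{53}{5} + 1507 = \frac{7482}{5}$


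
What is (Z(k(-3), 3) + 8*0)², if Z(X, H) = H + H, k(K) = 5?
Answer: 36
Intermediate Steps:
Z(X, H) = 2*H
(Z(k(-3), 3) + 8*0)² = (2*3 + 8*0)² = (6 + 0)² = 6² = 36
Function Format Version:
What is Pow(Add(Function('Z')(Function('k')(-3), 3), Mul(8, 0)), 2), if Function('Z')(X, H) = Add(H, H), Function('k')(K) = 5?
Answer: 36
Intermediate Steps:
Function('Z')(X, H) = Mul(2, H)
Pow(Add(Function('Z')(Function('k')(-3), 3), Mul(8, 0)), 2) = Pow(Add(Mul(2, 3), Mul(8, 0)), 2) = Pow(Add(6, 0), 2) = Pow(6, 2) = 36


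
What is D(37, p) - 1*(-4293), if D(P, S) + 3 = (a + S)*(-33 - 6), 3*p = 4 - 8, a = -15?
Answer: 4927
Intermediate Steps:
p = -4/3 (p = (4 - 8)/3 = (⅓)*(-4) = -4/3 ≈ -1.3333)
D(P, S) = 582 - 39*S (D(P, S) = -3 + (-15 + S)*(-33 - 6) = -3 + (-15 + S)*(-39) = -3 + (585 - 39*S) = 582 - 39*S)
D(37, p) - 1*(-4293) = (582 - 39*(-4/3)) - 1*(-4293) = (582 + 52) + 4293 = 634 + 4293 = 4927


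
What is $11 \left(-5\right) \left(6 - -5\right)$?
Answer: $-605$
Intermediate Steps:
$11 \left(-5\right) \left(6 - -5\right) = - 55 \left(6 + 5\right) = \left(-55\right) 11 = -605$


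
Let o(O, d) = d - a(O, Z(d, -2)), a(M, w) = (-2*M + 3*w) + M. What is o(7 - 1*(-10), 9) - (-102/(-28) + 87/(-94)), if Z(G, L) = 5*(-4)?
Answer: 27400/329 ≈ 83.283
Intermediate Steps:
Z(G, L) = -20
a(M, w) = -M + 3*w
o(O, d) = 60 + O + d (o(O, d) = d - (-O + 3*(-20)) = d - (-O - 60) = d - (-60 - O) = d + (60 + O) = 60 + O + d)
o(7 - 1*(-10), 9) - (-102/(-28) + 87/(-94)) = (60 + (7 - 1*(-10)) + 9) - (-102/(-28) + 87/(-94)) = (60 + (7 + 10) + 9) - (-102*(-1/28) + 87*(-1/94)) = (60 + 17 + 9) - (51/14 - 87/94) = 86 - 1*894/329 = 86 - 894/329 = 27400/329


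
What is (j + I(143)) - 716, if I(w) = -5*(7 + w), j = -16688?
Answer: -18154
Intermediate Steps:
I(w) = -35 - 5*w
(j + I(143)) - 716 = (-16688 + (-35 - 5*143)) - 716 = (-16688 + (-35 - 715)) - 716 = (-16688 - 750) - 716 = -17438 - 716 = -18154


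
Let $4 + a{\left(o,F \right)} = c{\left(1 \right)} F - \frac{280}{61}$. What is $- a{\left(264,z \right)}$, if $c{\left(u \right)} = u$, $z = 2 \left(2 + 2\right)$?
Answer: $\frac{36}{61} \approx 0.59016$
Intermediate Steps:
$z = 8$ ($z = 2 \cdot 4 = 8$)
$a{\left(o,F \right)} = - \frac{524}{61} + F$ ($a{\left(o,F \right)} = -4 + \left(1 F - \frac{280}{61}\right) = -4 + \left(F - \frac{280}{61}\right) = -4 + \left(- \frac{280}{61} + F\right) = - \frac{524}{61} + F$)
$- a{\left(264,z \right)} = - (- \frac{524}{61} + 8) = \left(-1\right) \left(- \frac{36}{61}\right) = \frac{36}{61}$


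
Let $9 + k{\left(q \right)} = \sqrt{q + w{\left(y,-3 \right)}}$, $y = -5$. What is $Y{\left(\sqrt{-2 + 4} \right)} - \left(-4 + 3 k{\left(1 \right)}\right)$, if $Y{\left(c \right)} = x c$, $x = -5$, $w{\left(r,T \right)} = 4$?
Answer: $31 - 5 \sqrt{2} - 3 \sqrt{5} \approx 17.221$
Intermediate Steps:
$k{\left(q \right)} = -9 + \sqrt{4 + q}$ ($k{\left(q \right)} = -9 + \sqrt{q + 4} = -9 + \sqrt{4 + q}$)
$Y{\left(c \right)} = - 5 c$
$Y{\left(\sqrt{-2 + 4} \right)} - \left(-4 + 3 k{\left(1 \right)}\right) = - 5 \sqrt{-2 + 4} - \left(-4 + 3 \left(-9 + \sqrt{4 + 1}\right)\right) = - 5 \sqrt{2} - \left(-4 + 3 \left(-9 + \sqrt{5}\right)\right) = - 5 \sqrt{2} - \left(-4 - \left(27 - 3 \sqrt{5}\right)\right) = - 5 \sqrt{2} - \left(-31 + 3 \sqrt{5}\right) = - 5 \sqrt{2} + \left(31 - 3 \sqrt{5}\right) = 31 - 5 \sqrt{2} - 3 \sqrt{5}$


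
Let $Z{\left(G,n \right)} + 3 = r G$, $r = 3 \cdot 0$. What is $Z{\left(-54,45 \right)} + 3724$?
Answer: $3721$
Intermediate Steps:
$r = 0$
$Z{\left(G,n \right)} = -3$ ($Z{\left(G,n \right)} = -3 + 0 G = -3 + 0 = -3$)
$Z{\left(-54,45 \right)} + 3724 = -3 + 3724 = 3721$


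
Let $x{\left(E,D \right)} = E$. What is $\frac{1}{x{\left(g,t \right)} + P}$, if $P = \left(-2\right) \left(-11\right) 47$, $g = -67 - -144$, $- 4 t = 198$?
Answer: $\frac{1}{1111} \approx 0.00090009$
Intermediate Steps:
$t = - \frac{99}{2}$ ($t = \left(- \frac{1}{4}\right) 198 = - \frac{99}{2} \approx -49.5$)
$g = 77$ ($g = -67 + 144 = 77$)
$P = 1034$ ($P = 22 \cdot 47 = 1034$)
$\frac{1}{x{\left(g,t \right)} + P} = \frac{1}{77 + 1034} = \frac{1}{1111}$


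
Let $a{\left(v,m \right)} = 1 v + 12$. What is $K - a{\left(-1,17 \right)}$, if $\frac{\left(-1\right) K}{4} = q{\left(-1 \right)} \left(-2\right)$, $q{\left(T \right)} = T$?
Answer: $-19$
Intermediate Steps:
$a{\left(v,m \right)} = 12 + v$ ($a{\left(v,m \right)} = v + 12 = 12 + v$)
$K = -8$ ($K = - 4 \left(\left(-1\right) \left(-2\right)\right) = \left(-4\right) 2 = -8$)
$K - a{\left(-1,17 \right)} = -8 - \left(12 - 1\right) = -8 - 11 = -19$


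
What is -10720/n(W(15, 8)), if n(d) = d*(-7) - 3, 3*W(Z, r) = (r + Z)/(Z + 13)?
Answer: 128640/59 ≈ 2180.3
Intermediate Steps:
W(Z, r) = (Z + r)/(3*(13 + Z)) (W(Z, r) = ((r + Z)/(Z + 13))/3 = ((Z + r)/(13 + Z))/3 = (Z + r)/(3*(13 + Z)))
n(d) = -3 - 7*d (n(d) = -7*d - 3 = -3 - 7*d)
-10720/n(W(15, 8)) = -10720/(-3 - 7*(15 + 8)/(3*(13 + 15))) = -10720/(-3 - 7*23/(3*28)) = -10720/(-3 - 7*23/84) = -10720/(-3 - 23/12) = -10720/(-59/12) = -10720*(-12/59) = 128640/59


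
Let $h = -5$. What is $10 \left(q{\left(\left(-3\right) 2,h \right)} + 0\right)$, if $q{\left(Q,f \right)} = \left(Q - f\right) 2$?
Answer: $-20$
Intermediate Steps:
$q{\left(Q,f \right)} = - 2 f + 2 Q$
$10 \left(q{\left(\left(-3\right) 2,h \right)} + 0\right) = 10 \left(\left(\left(-2\right) \left(-5\right) + 2 \left(\left(-3\right) 2\right)\right) + 0\right) = 10 \left(\left(10 + 2 \left(-6\right)\right) + 0\right) = 10 \left(\left(10 - 12\right) + 0\right) = 10 \left(-2 + 0\right) = 10 \left(-2\right) = -20$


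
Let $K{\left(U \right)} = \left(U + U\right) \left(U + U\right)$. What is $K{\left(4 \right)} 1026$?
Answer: $65664$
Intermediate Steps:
$K{\left(U \right)} = 4 U^{2}$ ($K{\left(U \right)} = 2 U 2 U = 4 U^{2}$)
$K{\left(4 \right)} 1026 = 4 \cdot 4^{2} \cdot 1026 = 4 \cdot 16 \cdot 1026 = 64 \cdot 1026 = 65664$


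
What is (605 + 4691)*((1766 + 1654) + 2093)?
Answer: 29196848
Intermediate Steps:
(605 + 4691)*((1766 + 1654) + 2093) = 5296*(3420 + 2093) = 5296*5513 = 29196848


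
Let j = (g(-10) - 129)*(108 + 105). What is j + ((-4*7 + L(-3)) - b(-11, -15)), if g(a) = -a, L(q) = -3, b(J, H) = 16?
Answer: -25394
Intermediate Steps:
j = -25347 (j = (-1*(-10) - 129)*(108 + 105) = (10 - 129)*213 = -119*213 = -25347)
j + ((-4*7 + L(-3)) - b(-11, -15)) = -25347 + ((-4*7 - 3) - 1*16) = -25347 + ((-28 - 3) - 16) = -25347 + (-31 - 16) = -25347 - 47 = -25394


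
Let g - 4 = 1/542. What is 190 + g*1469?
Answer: 3289241/542 ≈ 6068.7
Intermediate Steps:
g = 2169/542 (g = 4 + 1/542 = 2169/542 ≈ 4.0018)
190 + g*1469 = 190 + (2169/542)*1469 = 190 + 3186261/542 = 3289241/542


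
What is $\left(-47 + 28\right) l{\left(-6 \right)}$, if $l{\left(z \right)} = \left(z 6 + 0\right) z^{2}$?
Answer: $24624$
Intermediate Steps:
$l{\left(z \right)} = 6 z^{3}$ ($l{\left(z \right)} = \left(6 z + 0\right) z^{2} = 6 z z^{2} = 6 z^{3}$)
$\left(-47 + 28\right) l{\left(-6 \right)} = \left(-47 + 28\right) 6 \left(-6\right)^{3} = - 19 \cdot 6 \left(-216\right) = \left(-19\right) \left(-1296\right) = 24624$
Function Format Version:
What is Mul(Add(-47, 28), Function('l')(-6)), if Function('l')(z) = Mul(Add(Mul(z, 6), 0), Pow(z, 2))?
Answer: 24624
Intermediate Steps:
Function('l')(z) = Mul(6, Pow(z, 3)) (Function('l')(z) = Mul(Add(Mul(6, z), 0), Pow(z, 2)) = Mul(Mul(6, z), Pow(z, 2)) = Mul(6, Pow(z, 3)))
Mul(Add(-47, 28), Function('l')(-6)) = Mul(Add(-47, 28), Mul(6, Pow(-6, 3))) = Mul(-19, Mul(6, -216)) = Mul(-19, -1296) = 24624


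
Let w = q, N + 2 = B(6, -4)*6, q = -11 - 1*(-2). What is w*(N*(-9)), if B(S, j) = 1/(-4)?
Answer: -567/2 ≈ -283.50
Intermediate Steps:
q = -9 (q = -11 + 2 = -9)
B(S, j) = -¼
N = -7/2 (N = -2 - ¼*6 = -2 - 3/2 = -7/2 ≈ -3.5000)
w = -9
w*(N*(-9)) = -(-63)*(-9)/2 = -9*63/2 = -567/2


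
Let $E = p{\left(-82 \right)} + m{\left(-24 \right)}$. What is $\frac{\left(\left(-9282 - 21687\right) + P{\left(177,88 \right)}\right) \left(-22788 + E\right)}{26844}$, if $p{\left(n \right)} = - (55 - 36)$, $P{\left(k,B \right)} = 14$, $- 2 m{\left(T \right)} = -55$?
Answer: $\frac{1410278845}{53688} \approx 26268.0$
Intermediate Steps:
$m{\left(T \right)} = \frac{55}{2}$ ($m{\left(T \right)} = \left(- \frac{1}{2}\right) \left(-55\right) = \frac{55}{2}$)
$p{\left(n \right)} = -19$ ($p{\left(n \right)} = \left(-1\right) 19 = -19$)
$E = \frac{17}{2}$ ($E = -19 + \frac{55}{2} = \frac{17}{2} \approx 8.5$)
$\frac{\left(\left(-9282 - 21687\right) + P{\left(177,88 \right)}\right) \left(-22788 + E\right)}{26844} = \frac{\left(\left(-9282 - 21687\right) + 14\right) \left(-22788 + \frac{17}{2}\right)}{26844} = \left(\left(-9282 - 21687\right) + 14\right) \left(- \frac{45559}{2}\right) \frac{1}{26844} = \left(-30969 + 14\right) \left(- \frac{45559}{2}\right) \frac{1}{26844} = \left(-30955\right) \left(- \frac{45559}{2}\right) \frac{1}{26844} = \frac{1410278845}{2} \cdot \frac{1}{26844} = \frac{1410278845}{53688}$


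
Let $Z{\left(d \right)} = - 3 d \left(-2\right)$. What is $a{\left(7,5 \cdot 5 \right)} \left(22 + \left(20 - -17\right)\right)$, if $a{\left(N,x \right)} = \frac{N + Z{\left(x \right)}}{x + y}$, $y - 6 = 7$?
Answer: $\frac{9263}{38} \approx 243.76$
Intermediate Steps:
$Z{\left(d \right)} = 6 d$
$y = 13$ ($y = 6 + 7 = 13$)
$a{\left(N,x \right)} = \frac{N + 6 x}{13 + x}$ ($a{\left(N,x \right)} = \frac{N + 6 x}{x + 13} = \frac{N + 6 x}{13 + x}$)
$a{\left(7,5 \cdot 5 \right)} \left(22 + \left(20 - -17\right)\right) = \frac{7 + 6 \cdot 5 \cdot 5}{13 + 5 \cdot 5} \left(22 + \left(20 - -17\right)\right) = \frac{7 + 6 \cdot 25}{13 + 25} \left(22 + \left(20 + 17\right)\right) = \frac{7 + 150}{38} \left(22 + 37\right) = \frac{1}{38} \cdot 157 \cdot 59 = \frac{157}{38} \cdot 59 = \frac{9263}{38}$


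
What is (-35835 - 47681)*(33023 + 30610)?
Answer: -5314373628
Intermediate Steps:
(-35835 - 47681)*(33023 + 30610) = -83516*63633 = -5314373628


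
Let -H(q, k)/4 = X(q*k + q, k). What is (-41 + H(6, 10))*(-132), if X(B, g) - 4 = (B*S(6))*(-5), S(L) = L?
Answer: -1037916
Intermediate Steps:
X(B, g) = 4 - 30*B (X(B, g) = 4 + (B*6)*(-5) = 4 + (6*B)*(-5) = 4 - 30*B)
H(q, k) = -16 + 120*q + 120*k*q (H(q, k) = -4*(4 - 30*(q*k + q)) = -4*(4 - 30*(k*q + q)) = -4*(4 - 30*(q + k*q)) = -4*(4 + (-30*q - 30*k*q)) = -4*(4 - 30*q - 30*k*q) = -16 + 120*q + 120*k*q)
(-41 + H(6, 10))*(-132) = (-41 + (-16 + 120*6*(1 + 10)))*(-132) = (-41 + (-16 + 120*6*11))*(-132) = (-41 + (-16 + 7920))*(-132) = (-41 + 7904)*(-132) = 7863*(-132) = -1037916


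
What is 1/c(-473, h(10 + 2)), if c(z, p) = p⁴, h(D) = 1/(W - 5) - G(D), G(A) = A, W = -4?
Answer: 6561/141158161 ≈ 4.6480e-5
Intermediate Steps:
h(D) = -⅑ - D (h(D) = 1/(-4 - 5) - D = 1/(-9) - D = -⅑ - D)
1/c(-473, h(10 + 2)) = 1/((-⅑ - (10 + 2))⁴) = 1/((-⅑ - 1*12)⁴) = 1/((-⅑ - 12)⁴) = 1/((-109/9)⁴) = 1/(141158161/6561) = 6561/141158161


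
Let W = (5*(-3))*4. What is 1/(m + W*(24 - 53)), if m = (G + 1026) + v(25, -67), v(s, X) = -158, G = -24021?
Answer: -1/21413 ≈ -4.6701e-5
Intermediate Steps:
W = -60 (W = -15*4 = -60)
m = -23153 (m = (-24021 + 1026) - 158 = -22995 - 158 = -23153)
1/(m + W*(24 - 53)) = 1/(-23153 - 60*(24 - 53)) = 1/(-23153 - 60*(-29)) = 1/(-23153 + 1740) = 1/(-21413) = -1/21413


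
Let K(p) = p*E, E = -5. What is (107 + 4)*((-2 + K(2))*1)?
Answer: -1332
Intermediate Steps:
K(p) = -5*p (K(p) = p*(-5) = -5*p)
(107 + 4)*((-2 + K(2))*1) = (107 + 4)*((-2 - 5*2)*1) = 111*((-2 - 10)*1) = 111*(-12*1) = 111*(-12) = -1332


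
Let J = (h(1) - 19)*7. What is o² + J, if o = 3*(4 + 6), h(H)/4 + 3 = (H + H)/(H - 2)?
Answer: 627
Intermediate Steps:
h(H) = -12 + 8*H/(-2 + H) (h(H) = -12 + 4*((H + H)/(H - 2)) = -12 + 4*((2*H)/(-2 + H)) = -12 + 4*(2*H/(-2 + H)) = -12 + 8*H/(-2 + H))
J = -273 (J = (4*(6 - 1*1)/(-2 + 1) - 19)*7 = (4*(6 - 1)/(-1) - 19)*7 = (4*(-1)*5 - 19)*7 = (-20 - 19)*7 = -39*7 = -273)
o = 30 (o = 3*10 = 30)
o² + J = 30² - 273 = 900 - 273 = 627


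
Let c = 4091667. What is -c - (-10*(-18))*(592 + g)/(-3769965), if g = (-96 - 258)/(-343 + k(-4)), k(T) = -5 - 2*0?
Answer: -9940839932721/2429533 ≈ -4.0917e+6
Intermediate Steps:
k(T) = -5 (k(T) = -5 + 0 = -5)
g = 59/58 (g = (-96 - 258)/(-343 - 5) = -354/(-348) = -354*(-1/348) = 59/58 ≈ 1.0172)
-c - (-10*(-18))*(592 + g)/(-3769965) = -1*4091667 - (-10*(-18))*(592 + 59/58)/(-3769965) = -4091667 - 180*(34395/58)*(-1)/3769965 = -4091667 - 3095550*(-1)/(29*3769965) = -4091667 - 1*(-68790/2429533) = -4091667 + 68790/2429533 = -9940839932721/2429533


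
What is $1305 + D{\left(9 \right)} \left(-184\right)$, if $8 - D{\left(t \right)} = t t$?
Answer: $14737$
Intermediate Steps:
$D{\left(t \right)} = 8 - t^{2}$ ($D{\left(t \right)} = 8 - t t = 8 - t^{2}$)
$1305 + D{\left(9 \right)} \left(-184\right) = 1305 + \left(8 - 9^{2}\right) \left(-184\right) = 1305 + \left(8 - 81\right) \left(-184\right) = 1305 - -13432 = 1305 + 13432 = 14737$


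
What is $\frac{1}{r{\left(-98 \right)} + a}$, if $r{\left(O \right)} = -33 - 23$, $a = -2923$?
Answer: $- \frac{1}{2979} \approx -0.00033568$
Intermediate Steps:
$r{\left(O \right)} = -56$
$\frac{1}{r{\left(-98 \right)} + a} = \frac{1}{-56 - 2923} = \frac{1}{-2979} = - \frac{1}{2979}$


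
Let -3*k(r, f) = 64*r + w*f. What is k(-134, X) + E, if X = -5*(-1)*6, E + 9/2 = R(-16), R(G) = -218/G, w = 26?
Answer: 62587/24 ≈ 2607.8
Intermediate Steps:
E = 73/8 (E = -9/2 - 218/(-16) = -9/2 - 218*(-1/16) = -9/2 + 109/8 = 73/8 ≈ 9.1250)
X = 30 (X = 5*6 = 30)
k(r, f) = -64*r/3 - 26*f/3 (k(r, f) = -(64*r + 26*f)/3 = -(26*f + 64*r)/3 = -64*r/3 - 26*f/3)
k(-134, X) + E = (-64/3*(-134) - 26/3*30) + 73/8 = (8576/3 - 260) + 73/8 = 7796/3 + 73/8 = 62587/24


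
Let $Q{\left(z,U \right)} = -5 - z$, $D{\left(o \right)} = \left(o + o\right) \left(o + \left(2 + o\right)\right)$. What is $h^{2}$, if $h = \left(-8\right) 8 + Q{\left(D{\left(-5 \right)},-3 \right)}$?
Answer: $22201$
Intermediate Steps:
$D{\left(o \right)} = 2 o \left(2 + 2 o\right)$
$h = -149$ ($h = \left(-8\right) 8 - \left(5 + 4 \left(-5\right) \left(1 - 5\right)\right) = -64 - \left(5 + 4 \left(-5\right) \left(-4\right)\right) = -64 - 85 = -149$)
$h^{2} = \left(-149\right)^{2} = 22201$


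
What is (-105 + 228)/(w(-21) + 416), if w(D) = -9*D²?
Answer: -123/3553 ≈ -0.034619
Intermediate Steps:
(-105 + 228)/(w(-21) + 416) = (-105 + 228)/(-9*(-21)² + 416) = 123/(-9*441 + 416) = 123/(-3969 + 416) = 123/(-3553) = 123*(-1/3553) = -123/3553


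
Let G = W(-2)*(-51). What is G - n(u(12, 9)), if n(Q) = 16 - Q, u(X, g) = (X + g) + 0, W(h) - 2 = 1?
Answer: -148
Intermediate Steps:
W(h) = 3 (W(h) = 2 + 1 = 3)
u(X, g) = X + g
G = -153 (G = 3*(-51) = -153)
G - n(u(12, 9)) = -153 - (16 - (12 + 9)) = -153 - (16 - 1*21) = -153 - (16 - 21) = -153 - 1*(-5) = -153 + 5 = -148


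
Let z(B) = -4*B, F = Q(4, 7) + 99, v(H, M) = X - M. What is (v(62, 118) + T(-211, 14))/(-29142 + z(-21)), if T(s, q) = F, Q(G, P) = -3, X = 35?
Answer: -13/29058 ≈ -0.00044738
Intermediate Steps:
v(H, M) = 35 - M
F = 96 (F = -3 + 99 = 96)
T(s, q) = 96
(v(62, 118) + T(-211, 14))/(-29142 + z(-21)) = ((35 - 1*118) + 96)/(-29142 - 4*(-21)) = ((35 - 118) + 96)/(-29142 + 84) = (-83 + 96)/(-29058) = 13*(-1/29058) = -13/29058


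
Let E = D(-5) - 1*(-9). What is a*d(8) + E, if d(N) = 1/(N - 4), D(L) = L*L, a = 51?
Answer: 187/4 ≈ 46.750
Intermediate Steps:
D(L) = L²
d(N) = 1/(-4 + N)
E = 34 (E = (-5)² - 1*(-9) = 25 + 9 = 34)
a*d(8) + E = 51/(-4 + 8) + 34 = 51/4 + 34 = 187/4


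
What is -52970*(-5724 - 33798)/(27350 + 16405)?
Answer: 139565356/2917 ≈ 47846.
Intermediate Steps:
-52970*(-5724 - 33798)/(27350 + 16405) = -52970/(43755/(-39522)) = -52970/(43755*(-1/39522)) = -52970/(-14585/13174) = -52970*(-13174/14585) = 139565356/2917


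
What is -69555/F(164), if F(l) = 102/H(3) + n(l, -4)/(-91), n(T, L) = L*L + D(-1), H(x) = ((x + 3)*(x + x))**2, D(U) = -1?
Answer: 1367173080/1693 ≈ 8.0755e+5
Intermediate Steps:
H(x) = 4*x**2*(3 + x)**2 (H(x) = ((3 + x)*(2*x))**2 = (2*x*(3 + x))**2 = 4*x**2*(3 + x)**2)
n(T, L) = -1 + L**2 (n(T, L) = L*L - 1 = L**2 - 1 = -1 + L**2)
F(l) = -1693/19656 (F(l) = 102/((4*3**2*(3 + 3)**2)) + (-1 + (-4)**2)/(-91) = 102/((4*9*6**2)) + (-1 + 16)*(-1/91) = 102/((4*9*36)) + 15*(-1/91) = 102/1296 - 15/91 = 102*(1/1296) - 15/91 = 17/216 - 15/91 = -1693/19656)
-69555/F(164) = -69555/(-1693/19656) = -69555*(-19656/1693) = 1367173080/1693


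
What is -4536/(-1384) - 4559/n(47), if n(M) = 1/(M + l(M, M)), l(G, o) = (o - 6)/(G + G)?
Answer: -74825345/346 ≈ -2.1626e+5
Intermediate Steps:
l(G, o) = (-6 + o)/(2*G) (l(G, o) = (-6 + o)/((2*G)) = (-6 + o)*(1/(2*G)) = (-6 + o)/(2*G))
n(M) = 1/(M + (-6 + M)/(2*M))
-4536/(-1384) - 4559/n(47) = -4536/(-1384) - 4559/(2*47/(-6 + 47 + 2*47²)) = -4536*(-1/1384) - 4559/(2*47/(-6 + 47 + 2*2209)) = 567/173 - 4559/(2*47/(-6 + 47 + 4418)) = 567/173 - 4559/(2*47/4459) = 567/173 - 4559/(2*47*(1/4459)) = 567/173 - 4559/94/4459 = 567/173 - 4559*4459/94 = 567/173 - 432523/2 = -74825345/346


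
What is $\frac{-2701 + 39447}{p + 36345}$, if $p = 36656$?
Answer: $\frac{36746}{73001} \approx 0.50336$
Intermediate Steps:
$\frac{-2701 + 39447}{p + 36345} = \frac{-2701 + 39447}{36656 + 36345} = \frac{36746}{73001}$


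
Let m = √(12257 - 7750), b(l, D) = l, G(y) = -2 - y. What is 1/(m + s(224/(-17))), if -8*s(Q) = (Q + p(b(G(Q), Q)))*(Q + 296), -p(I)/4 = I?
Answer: 170909976/349358606309 - 83521*√4507/349358606309 ≈ 0.00047316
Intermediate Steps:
p(I) = -4*I
s(Q) = -(8 + 5*Q)*(296 + Q)/8 (s(Q) = -(Q - 4*(-2 - Q))*(Q + 296)/8 = -(Q + (8 + 4*Q))*(296 + Q)/8 = -(8 + 5*Q)*(296 + Q)/8)
m = √4507 ≈ 67.134
1/(m + s(224/(-17))) = 1/(√4507 + (-296 - 41664/(-17) - 5*(224/(-17))²/8)) = 1/(√4507 + (-296 - 41664*(-1)/17 - 5*(224*(-1/17))²/8)) = 1/(√4507 + (-296 - 186*(-224/17) - 5*(-224/17)²/8)) = 1/(√4507 + (-296 + 41664/17 - 5/8*50176/289)) = 1/(√4507 + (-296 + 41664/17 - 31360/289)) = 1/(√4507 + 591384/289) = 1/(591384/289 + √4507)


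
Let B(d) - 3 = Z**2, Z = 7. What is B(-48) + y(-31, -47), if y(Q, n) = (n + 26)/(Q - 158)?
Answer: 469/9 ≈ 52.111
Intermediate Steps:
B(d) = 52 (B(d) = 3 + 7**2 = 3 + 49 = 52)
y(Q, n) = (26 + n)/(-158 + Q)
B(-48) + y(-31, -47) = 52 + (26 - 47)/(-158 - 31) = 52 - 21/(-189) = 52 - 1/189*(-21) = 52 + 1/9 = 469/9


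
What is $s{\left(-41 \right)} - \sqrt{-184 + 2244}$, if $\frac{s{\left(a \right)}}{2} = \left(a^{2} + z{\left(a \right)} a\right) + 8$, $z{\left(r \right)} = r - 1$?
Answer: $6822 - 2 \sqrt{515} \approx 6776.6$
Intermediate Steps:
$z{\left(r \right)} = -1 + r$
$s{\left(a \right)} = 16 + 2 a^{2} + 2 a \left(-1 + a\right)$ ($s{\left(a \right)} = 2 \left(\left(a^{2} + \left(-1 + a\right) a\right) + 8\right) = 2 \left(\left(a^{2} + a \left(-1 + a\right)\right) + 8\right) = 2 \left(8 + a^{2} + a \left(-1 + a\right)\right) = 16 + 2 a^{2} + 2 a \left(-1 + a\right)$)
$s{\left(-41 \right)} - \sqrt{-184 + 2244} = \left(16 - -82 + 4 \left(-41\right)^{2}\right) - \sqrt{-184 + 2244} = \left(16 + 82 + 4 \cdot 1681\right) - \sqrt{2060} = \left(16 + 82 + 6724\right) - 2 \sqrt{515} = 6822 - 2 \sqrt{515}$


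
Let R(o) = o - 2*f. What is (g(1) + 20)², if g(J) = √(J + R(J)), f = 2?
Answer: (20 + I*√2)² ≈ 398.0 + 56.569*I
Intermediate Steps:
R(o) = -4 + o (R(o) = o - 2*2 = o - 4 = -4 + o)
g(J) = √(-4 + 2*J) (g(J) = √(J + (-4 + J)) = √(-4 + 2*J))
(g(1) + 20)² = (√(-4 + 2*1) + 20)² = (√(-4 + 2) + 20)² = (√(-2) + 20)² = (I*√2 + 20)² = (20 + I*√2)²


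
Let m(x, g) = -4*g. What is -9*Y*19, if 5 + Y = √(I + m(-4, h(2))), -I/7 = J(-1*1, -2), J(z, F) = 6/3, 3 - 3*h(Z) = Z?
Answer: 855 - 57*I*√138 ≈ 855.0 - 669.6*I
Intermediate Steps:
h(Z) = 1 - Z/3
J(z, F) = 2 (J(z, F) = 6*(⅓) = 2)
I = -14 (I = -7*2 = -14)
Y = -5 + I*√138/3 (Y = -5 + √(-14 - 4*(1 - ⅓*2)) = -5 + √(-14 - 4*(1 - ⅔)) = -5 + √(-14 - 4*⅓) = -5 + √(-14 - 4/3) = -5 + √(-46/3) = -5 + I*√138/3 ≈ -5.0 + 3.9158*I)
-9*Y*19 = -9*(-5 + I*√138/3)*19 = (45 - 3*I*√138)*19 = 855 - 57*I*√138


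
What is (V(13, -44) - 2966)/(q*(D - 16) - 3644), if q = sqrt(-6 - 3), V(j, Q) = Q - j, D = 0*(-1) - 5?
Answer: 11015812/13282705 - 190449*I/13282705 ≈ 0.82934 - 0.014338*I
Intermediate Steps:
D = -5 (D = 0 - 5 = -5)
q = 3*I (q = sqrt(-9) = 3*I ≈ 3.0*I)
(V(13, -44) - 2966)/(q*(D - 16) - 3644) = ((-44 - 1*13) - 2966)/((3*I)*(-5 - 16) - 3644) = ((-44 - 13) - 2966)/((3*I)*(-21) - 3644) = (-57 - 2966)/(-63*I - 3644) = -3023*(-3644 + 63*I)/13282705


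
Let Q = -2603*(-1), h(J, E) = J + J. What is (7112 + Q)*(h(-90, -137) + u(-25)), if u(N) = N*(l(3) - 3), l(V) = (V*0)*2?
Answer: -1020075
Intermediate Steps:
l(V) = 0 (l(V) = 0*2 = 0)
h(J, E) = 2*J
Q = 2603
u(N) = -3*N (u(N) = N*(0 - 3) = N*(-3) = -3*N)
(7112 + Q)*(h(-90, -137) + u(-25)) = (7112 + 2603)*(2*(-90) - 3*(-25)) = 9715*(-180 + 75) = 9715*(-105) = -1020075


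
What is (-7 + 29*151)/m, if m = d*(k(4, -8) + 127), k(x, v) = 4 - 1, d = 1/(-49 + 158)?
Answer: 238274/65 ≈ 3665.8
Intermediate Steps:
d = 1/109 ≈ 0.0091743
k(x, v) = 3
m = 130/109 (m = (3 + 127)/109 = (1/109)*130 = 130/109 ≈ 1.1927)
(-7 + 29*151)/m = (-7 + 29*151)/(130/109) = (-7 + 4379)*(109/130) = 4372*(109/130) = 238274/65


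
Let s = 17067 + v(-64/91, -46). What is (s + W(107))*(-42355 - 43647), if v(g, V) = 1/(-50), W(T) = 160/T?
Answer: -3926694065343/2675 ≈ -1.4679e+9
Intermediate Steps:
v(g, V) = -1/50
s = 853349/50 (s = 17067 - 1/50 = 853349/50 ≈ 17067.)
(s + W(107))*(-42355 - 43647) = (853349/50 + 160/107)*(-42355 - 43647) = (853349/50 + 160*(1/107))*(-86002) = (853349/50 + 160/107)*(-86002) = (91316343/5350)*(-86002) = -3926694065343/2675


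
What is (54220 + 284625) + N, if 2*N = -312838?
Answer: 182426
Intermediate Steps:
N = -156419 (N = (½)*(-312838) = -156419)
(54220 + 284625) + N = (54220 + 284625) - 156419 = 338845 - 156419 = 182426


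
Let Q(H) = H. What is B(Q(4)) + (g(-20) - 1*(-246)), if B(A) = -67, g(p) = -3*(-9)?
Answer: 206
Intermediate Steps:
g(p) = 27
B(Q(4)) + (g(-20) - 1*(-246)) = -67 + (27 - 1*(-246)) = -67 + (27 + 246) = -67 + 273 = 206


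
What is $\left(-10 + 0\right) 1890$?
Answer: $-18900$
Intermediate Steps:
$\left(-10 + 0\right) 1890 = \left(-10\right) 1890 = -18900$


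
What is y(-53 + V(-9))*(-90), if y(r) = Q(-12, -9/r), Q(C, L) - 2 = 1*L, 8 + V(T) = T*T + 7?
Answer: -150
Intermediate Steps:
V(T) = -1 + T**2 (V(T) = -8 + (T*T + 7) = -8 + (T**2 + 7) = -8 + (7 + T**2) = -1 + T**2)
Q(C, L) = 2 + L (Q(C, L) = 2 + 1*L = 2 + L)
y(r) = 2 - 9/r
y(-53 + V(-9))*(-90) = (2 - 9/(-53 + (-1 + (-9)**2)))*(-90) = (2 - 9/(-53 + (-1 + 81)))*(-90) = (2 - 9/(-53 + 80))*(-90) = (2 - 9/27)*(-90) = (2 - 9*1/27)*(-90) = (2 - 1/3)*(-90) = (5/3)*(-90) = -150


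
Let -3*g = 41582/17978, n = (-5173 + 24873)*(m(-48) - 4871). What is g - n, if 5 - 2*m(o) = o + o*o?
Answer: 3185640004559/26967 ≈ 1.1813e+8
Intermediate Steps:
m(o) = 5/2 - o/2 - o**2/2 (m(o) = 5/2 - (o + o*o)/2 = 5/2 - (o + o**2)/2 = 5/2 + (-o/2 - o**2/2) = 5/2 - o/2 - o**2/2)
n = -118131050 (n = (-5173 + 24873)*((5/2 - 1/2*(-48) - 1/2*(-48)**2) - 4871) = 19700*((5/2 + 24 - 1/2*2304) - 4871) = 19700*((5/2 + 24 - 1152) - 4871) = 19700*(-2251/2 - 4871) = 19700*(-11993/2) = -118131050)
g = -20791/26967 (g = -41582/(3*17978) = -1/3*20791/8989 = -20791/26967 ≈ -0.77098)
g - n = -20791/26967 - 1*(-118131050) = -20791/26967 + 118131050 = 3185640004559/26967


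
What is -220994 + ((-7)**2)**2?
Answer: -218593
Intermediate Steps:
-220994 + ((-7)**2)**2 = -220994 + 49**2 = -220994 + 2401 = -218593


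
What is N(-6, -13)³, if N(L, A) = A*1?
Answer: -2197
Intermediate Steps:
N(L, A) = A
N(-6, -13)³ = (-13)³ = -2197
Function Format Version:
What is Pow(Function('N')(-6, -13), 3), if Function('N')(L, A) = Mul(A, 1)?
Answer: -2197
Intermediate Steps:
Function('N')(L, A) = A
Pow(Function('N')(-6, -13), 3) = Pow(-13, 3) = -2197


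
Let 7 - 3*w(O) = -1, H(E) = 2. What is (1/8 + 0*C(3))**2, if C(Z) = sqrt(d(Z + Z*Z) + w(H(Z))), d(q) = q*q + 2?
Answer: 1/64 ≈ 0.015625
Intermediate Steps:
w(O) = 8/3 (w(O) = 7/3 - 1/3*(-1) = 7/3 + 1/3 = 8/3)
d(q) = 2 + q**2 (d(q) = q**2 + 2 = 2 + q**2)
C(Z) = sqrt(14/3 + (Z + Z**2)**2) (C(Z) = sqrt((2 + (Z + Z*Z)**2) + 8/3) = sqrt((2 + (Z + Z**2)**2) + 8/3) = sqrt(14/3 + (Z + Z**2)**2))
(1/8 + 0*C(3))**2 = (1/8 + 0*(sqrt(42 + 9*3**2*(1 + 3)**2)/3))**2 = (1/8 + 0*(sqrt(42 + 9*9*4**2)/3))**2 = (1/8 + 0*(sqrt(42 + 9*9*16)/3))**2 = (1/8 + 0*(sqrt(42 + 1296)/3))**2 = (1/8 + 0*(sqrt(1338)/3))**2 = (1/8 + 0)**2 = (1/8)**2 = 1/64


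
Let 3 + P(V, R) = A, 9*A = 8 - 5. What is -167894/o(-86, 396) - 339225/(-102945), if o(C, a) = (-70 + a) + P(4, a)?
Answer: -1717416508/3328555 ≈ -515.96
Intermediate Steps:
A = ⅓ (A = (8 - 5)/9 = (⅑)*3 = ⅓ ≈ 0.33333)
P(V, R) = -8/3 (P(V, R) = -3 + ⅓ = -8/3)
o(C, a) = -218/3 + a (o(C, a) = (-70 + a) - 8/3 = -218/3 + a)
-167894/o(-86, 396) - 339225/(-102945) = -167894/(-218/3 + 396) - 339225/(-102945) = -167894/970/3 - 339225*(-1/102945) = -167894*3/970 + 22615/6863 = -251841/485 + 22615/6863 = -1717416508/3328555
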